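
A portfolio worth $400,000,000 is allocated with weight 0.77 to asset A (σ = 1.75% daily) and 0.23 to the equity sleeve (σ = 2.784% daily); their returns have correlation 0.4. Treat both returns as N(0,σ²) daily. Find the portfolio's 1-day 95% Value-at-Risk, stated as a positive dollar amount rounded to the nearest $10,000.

σ_p² = 0.77²·1.75² + 0.23²·2.784² + 2·0.4·0.77·0.23·1.75·2.784 = 2.9160 (%²).
σ_p = √2.9160 = 1.708%.
At 95%, z = 1.645.
VaR = 1.645 × 1.708% = 2.810%; on $400,000,000 that is $11,240,000.

$11,240,000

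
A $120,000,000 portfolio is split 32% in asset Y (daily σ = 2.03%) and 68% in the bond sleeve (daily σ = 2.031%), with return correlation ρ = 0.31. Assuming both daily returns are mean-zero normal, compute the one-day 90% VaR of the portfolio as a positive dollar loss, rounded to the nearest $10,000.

σ_p² = 0.32²·2.03² + 0.68²·2.031² + 2·0.31·0.32·0.68·2.03·2.031 = 2.8856 (%²).
σ_p = √2.8856 = 1.699%.
At 90%, z = 1.282.
VaR = 1.282 × 1.699% = 2.178%; on $120,000,000 that is $2,613,600.

$2,610,000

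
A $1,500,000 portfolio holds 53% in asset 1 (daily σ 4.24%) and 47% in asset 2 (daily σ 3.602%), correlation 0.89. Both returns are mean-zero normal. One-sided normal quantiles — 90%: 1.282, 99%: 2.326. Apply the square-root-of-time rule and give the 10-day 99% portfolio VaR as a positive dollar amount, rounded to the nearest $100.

σ_p = √(0.53²·4.24² + 0.47²·3.602² + 2·0.89·0.53·0.47·4.24·3.602) = 3.832%.
σ_{10d} = 3.832% × √10 = 12.118%.
VaR = 2.326 × 12.118% = 28.186%; on $1,500,000 that is $422,790.

$422,800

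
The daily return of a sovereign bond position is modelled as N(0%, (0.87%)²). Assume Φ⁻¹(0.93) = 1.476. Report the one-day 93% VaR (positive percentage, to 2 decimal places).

VaR = z·σ = 1.476 × 0.87% = 1.284%.

1.28%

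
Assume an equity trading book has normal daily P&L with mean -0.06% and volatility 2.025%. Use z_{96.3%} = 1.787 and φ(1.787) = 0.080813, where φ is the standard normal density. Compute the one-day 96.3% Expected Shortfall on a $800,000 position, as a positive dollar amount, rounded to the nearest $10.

$35,860

Tail multiplier: φ(z)/(1−α) = 0.080813 / 0.037 = 2.184.
ES = −(-0.06%) + 2.025% × 2.184 = 4.483%.
On $800,000: 0.04483 × $800,000 = $35,864.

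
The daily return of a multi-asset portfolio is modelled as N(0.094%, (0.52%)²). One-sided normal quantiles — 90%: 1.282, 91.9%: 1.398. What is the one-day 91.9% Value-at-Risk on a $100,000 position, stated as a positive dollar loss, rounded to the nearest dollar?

$633

VaR = −μ + z·σ = −(0.094%) + 1.398 × 0.52% = 0.633%.
On $100,000: 0.00633 × $100,000 = $633.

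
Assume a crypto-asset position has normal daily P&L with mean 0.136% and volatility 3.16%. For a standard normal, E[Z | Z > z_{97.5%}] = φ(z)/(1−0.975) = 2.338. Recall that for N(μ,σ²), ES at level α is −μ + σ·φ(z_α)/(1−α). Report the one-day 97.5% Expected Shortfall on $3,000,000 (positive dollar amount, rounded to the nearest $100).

ES = −(0.136%) + 3.16% × 2.338 = 7.252%.
On $3,000,000: 0.07252 × $3,000,000 = $217,560.

$217,600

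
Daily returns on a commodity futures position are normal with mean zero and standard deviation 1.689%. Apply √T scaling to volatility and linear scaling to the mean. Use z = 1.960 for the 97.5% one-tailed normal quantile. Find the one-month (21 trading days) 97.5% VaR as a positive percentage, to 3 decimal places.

15.170%

σ_{21d} = 1.689% × √21 = 7.740%.
VaR = 1.960 × 7.740% = 15.170%.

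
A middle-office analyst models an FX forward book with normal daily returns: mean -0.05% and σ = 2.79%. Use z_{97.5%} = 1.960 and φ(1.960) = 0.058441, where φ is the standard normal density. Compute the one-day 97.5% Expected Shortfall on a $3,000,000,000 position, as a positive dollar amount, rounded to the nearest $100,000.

$197,200,000

Tail multiplier: φ(z)/(1−α) = 0.058441 / 0.025 = 2.338.
ES = −(-0.05%) + 2.79% × 2.338 = 6.573%.
On $3,000,000,000: 0.06573 × $3,000,000,000 = $197,190,000.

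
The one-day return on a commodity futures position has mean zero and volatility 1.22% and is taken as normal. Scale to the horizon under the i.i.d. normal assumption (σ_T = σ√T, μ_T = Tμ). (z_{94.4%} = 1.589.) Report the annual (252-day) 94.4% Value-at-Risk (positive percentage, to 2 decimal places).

σ_{252d} = 1.22% × √252 = 19.367%.
VaR = 1.589 × 19.367% = 30.774%.

30.77%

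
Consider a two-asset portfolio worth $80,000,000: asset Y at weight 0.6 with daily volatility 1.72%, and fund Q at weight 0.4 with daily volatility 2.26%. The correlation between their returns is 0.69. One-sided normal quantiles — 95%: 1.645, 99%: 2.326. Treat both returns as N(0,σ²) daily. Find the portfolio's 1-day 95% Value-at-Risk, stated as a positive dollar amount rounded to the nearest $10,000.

$2,340,000

σ_p² = 0.6²·1.72² + 0.4²·2.26² + 2·0.69·0.6·0.4·1.72·2.26 = 3.1697 (%²).
σ_p = √3.1697 = 1.780%.
VaR = 1.645 × 1.780% = 2.928%; on $80,000,000 that is $2,342,400.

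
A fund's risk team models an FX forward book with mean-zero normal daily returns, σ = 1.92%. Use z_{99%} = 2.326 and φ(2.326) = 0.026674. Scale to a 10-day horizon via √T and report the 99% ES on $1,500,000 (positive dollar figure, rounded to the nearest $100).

$242,900

σ_{10d} = 1.92% × √10 = 6.072%.
ES multiplier = φ(z)/(1−α) = 0.026674/0.01 = 2.667.
ES = 6.072% × 2.667 = 16.194%; on $1,500,000: $242,910.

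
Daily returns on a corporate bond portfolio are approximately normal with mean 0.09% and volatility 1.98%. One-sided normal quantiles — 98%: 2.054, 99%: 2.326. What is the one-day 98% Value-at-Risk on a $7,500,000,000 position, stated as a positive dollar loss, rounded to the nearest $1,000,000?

$298,000,000

VaR = −μ + z·σ = −(0.09%) + 2.054 × 1.98% = 3.977%.
On $7,500,000,000: 0.03977 × $7,500,000,000 = $298,275,000.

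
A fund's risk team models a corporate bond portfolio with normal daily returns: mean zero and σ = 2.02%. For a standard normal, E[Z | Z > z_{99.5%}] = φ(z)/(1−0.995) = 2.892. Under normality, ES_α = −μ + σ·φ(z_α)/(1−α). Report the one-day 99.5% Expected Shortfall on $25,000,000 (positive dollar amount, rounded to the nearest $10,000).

$1,460,000

ES = 2.02% × 2.892 = 5.842%.
On $25,000,000: 0.05842 × $25,000,000 = $1,460,500.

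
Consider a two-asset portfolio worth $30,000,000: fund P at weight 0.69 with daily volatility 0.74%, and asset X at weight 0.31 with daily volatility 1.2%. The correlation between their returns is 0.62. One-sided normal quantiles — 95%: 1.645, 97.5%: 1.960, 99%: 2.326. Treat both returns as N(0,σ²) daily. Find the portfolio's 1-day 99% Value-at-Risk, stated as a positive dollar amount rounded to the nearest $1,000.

σ_p² = 0.69²·0.74² + 0.31²·1.2² + 2·0.62·0.69·0.31·0.74·1.2 = 0.6346 (%²).
σ_p = √0.6346 = 0.797%.
VaR = 2.326 × 0.797% = 1.854%; on $30,000,000 that is $556,200.

$556,000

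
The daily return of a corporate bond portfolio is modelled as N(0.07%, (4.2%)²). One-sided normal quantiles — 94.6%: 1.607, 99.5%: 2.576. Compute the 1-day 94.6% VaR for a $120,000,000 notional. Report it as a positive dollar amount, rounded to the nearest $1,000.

$8,015,000

VaR = −μ + z·σ = −(0.07%) + 1.607 × 4.2% = 6.679%.
On $120,000,000: 0.06679 × $120,000,000 = $8,014,800.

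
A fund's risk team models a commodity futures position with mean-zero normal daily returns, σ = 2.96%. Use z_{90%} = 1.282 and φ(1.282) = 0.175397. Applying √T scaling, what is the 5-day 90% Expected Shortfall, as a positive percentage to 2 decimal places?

11.61%

σ_{5d} = 2.96% × √5 = 6.619%.
ES multiplier = φ(z)/(1−α) = 0.175397/0.1 = 1.754.
ES = 6.619% × 1.754 = 11.610%.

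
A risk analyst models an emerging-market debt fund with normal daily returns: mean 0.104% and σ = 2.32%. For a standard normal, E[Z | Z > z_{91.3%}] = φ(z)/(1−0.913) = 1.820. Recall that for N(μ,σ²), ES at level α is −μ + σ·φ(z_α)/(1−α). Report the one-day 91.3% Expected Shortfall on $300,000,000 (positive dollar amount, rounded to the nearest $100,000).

$12,400,000

ES = −(0.104%) + 2.32% × 1.820 = 4.118%.
On $300,000,000: 0.04118 × $300,000,000 = $12,354,000.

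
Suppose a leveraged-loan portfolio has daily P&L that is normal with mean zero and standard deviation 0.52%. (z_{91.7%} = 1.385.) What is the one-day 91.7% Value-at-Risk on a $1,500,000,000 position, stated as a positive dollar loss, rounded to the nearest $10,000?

$10,800,000

VaR = z·σ = 1.385 × 0.52% = 0.720%.
On $1,500,000,000: 0.00720 × $1,500,000,000 = $10,800,000.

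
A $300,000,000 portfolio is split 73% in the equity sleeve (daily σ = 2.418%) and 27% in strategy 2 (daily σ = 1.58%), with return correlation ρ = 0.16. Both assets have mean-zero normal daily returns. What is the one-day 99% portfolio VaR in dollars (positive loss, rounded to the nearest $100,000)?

σ_p² = 0.73²·2.418² + 0.27²·1.58² + 2·0.16·0.73·0.27·2.418·1.58 = 3.5387 (%²).
σ_p = √3.5387 = 1.881%.
At 99%, z = 2.326.
VaR = 2.326 × 1.881% = 4.375%; on $300,000,000 that is $13,125,000.

$13,100,000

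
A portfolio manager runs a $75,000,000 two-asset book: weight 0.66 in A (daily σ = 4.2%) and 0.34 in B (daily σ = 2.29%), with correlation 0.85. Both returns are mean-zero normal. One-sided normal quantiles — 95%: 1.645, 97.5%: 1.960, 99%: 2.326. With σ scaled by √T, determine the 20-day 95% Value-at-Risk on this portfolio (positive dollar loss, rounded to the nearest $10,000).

σ_p = √(0.66²·4.2² + 0.34²·2.29² + 2·0.85·0.66·0.34·4.2·2.29) = 3.458%.
σ_{20d} = 3.458% × √20 = 15.465%.
VaR = 1.645 × 15.465% = 25.440%; on $75,000,000 that is $19,080,000.

$19,080,000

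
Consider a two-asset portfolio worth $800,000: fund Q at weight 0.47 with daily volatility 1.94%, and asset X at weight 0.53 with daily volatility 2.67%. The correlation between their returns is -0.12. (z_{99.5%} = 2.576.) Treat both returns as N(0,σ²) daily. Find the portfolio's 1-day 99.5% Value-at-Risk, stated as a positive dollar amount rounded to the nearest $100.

$32,700

σ_p² = 0.47²·1.94² + 0.53²·2.67² + 2·-0.12·0.47·0.53·1.94·2.67 = 2.5242 (%²).
σ_p = √2.5242 = 1.589%.
VaR = 2.576 × 1.589% = 4.093%; on $800,000 that is $32,744.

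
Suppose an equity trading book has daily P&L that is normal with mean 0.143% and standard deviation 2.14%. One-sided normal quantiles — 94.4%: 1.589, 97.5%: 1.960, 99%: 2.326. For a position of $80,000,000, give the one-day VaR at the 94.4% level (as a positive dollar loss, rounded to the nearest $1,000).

$2,606,000

VaR = −μ + z·σ = −(0.143%) + 1.589 × 2.14% = 3.257%.
On $80,000,000: 0.03257 × $80,000,000 = $2,605,600.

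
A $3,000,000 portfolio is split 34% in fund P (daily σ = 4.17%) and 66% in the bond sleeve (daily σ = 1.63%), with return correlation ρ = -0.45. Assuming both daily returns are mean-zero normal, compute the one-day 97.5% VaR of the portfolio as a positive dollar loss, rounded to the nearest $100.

$78,800

σ_p² = 0.34²·4.17² + 0.66²·1.63² + 2·-0.45·0.34·0.66·4.17·1.63 = 1.7948 (%²).
σ_p = √1.7948 = 1.340%.
At 97.5%, z = 1.960.
VaR = 1.960 × 1.340% = 2.626%; on $3,000,000 that is $78,780.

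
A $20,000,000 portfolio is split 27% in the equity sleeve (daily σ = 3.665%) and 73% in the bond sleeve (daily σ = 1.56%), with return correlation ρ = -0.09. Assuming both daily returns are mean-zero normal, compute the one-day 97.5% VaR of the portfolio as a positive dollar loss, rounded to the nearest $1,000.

$564,000

σ_p² = 0.27²·3.665² + 0.73²·1.56² + 2·-0.09·0.27·0.73·3.665·1.56 = 2.0732 (%²).
σ_p = √2.0732 = 1.440%.
At 97.5%, z = 1.960.
VaR = 1.960 × 1.440% = 2.822%; on $20,000,000 that is $564,400.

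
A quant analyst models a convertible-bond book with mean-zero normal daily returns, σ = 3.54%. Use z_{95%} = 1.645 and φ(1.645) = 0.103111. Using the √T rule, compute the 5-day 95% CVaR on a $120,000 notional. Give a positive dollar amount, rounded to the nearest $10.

$19,590

σ_{5d} = 3.54% × √5 = 7.916%.
ES multiplier = φ(z)/(1−α) = 0.103111/0.05 = 2.062.
ES = 7.916% × 2.062 = 16.323%; on $120,000: $19,588.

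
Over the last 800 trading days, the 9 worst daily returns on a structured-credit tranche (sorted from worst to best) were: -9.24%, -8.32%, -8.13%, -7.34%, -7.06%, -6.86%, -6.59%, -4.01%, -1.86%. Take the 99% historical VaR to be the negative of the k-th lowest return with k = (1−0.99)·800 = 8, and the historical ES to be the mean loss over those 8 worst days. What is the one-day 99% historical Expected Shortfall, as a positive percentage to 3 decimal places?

The 8 worst returns sum to -57.55%.
ES = −(-57.55%) / 8 = 7.19375% ≈ 7.194%.

7.194%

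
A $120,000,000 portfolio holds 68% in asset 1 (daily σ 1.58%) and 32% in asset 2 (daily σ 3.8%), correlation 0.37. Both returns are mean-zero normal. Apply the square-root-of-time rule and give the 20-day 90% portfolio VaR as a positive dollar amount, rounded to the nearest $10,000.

$13,050,000

σ_p = √(0.68²·1.58² + 0.32²·3.8² + 2·0.37·0.68·0.32·1.58·3.8) = 1.897%.
σ_{20d} = 1.897% × √20 = 8.484%.
z(90%) = 1.282.
VaR = 1.282 × 8.484% = 10.876%; on $120,000,000 that is $13,051,200.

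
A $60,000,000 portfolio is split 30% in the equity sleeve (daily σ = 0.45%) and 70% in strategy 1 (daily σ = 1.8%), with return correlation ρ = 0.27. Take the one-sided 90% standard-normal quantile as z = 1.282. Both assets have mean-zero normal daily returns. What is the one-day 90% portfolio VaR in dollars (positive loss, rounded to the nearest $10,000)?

σ_p² = 0.3²·0.45² + 0.7²·1.8² + 2·0.27·0.3·0.7·0.45·1.8 = 1.6977 (%²).
σ_p = √1.6977 = 1.303%.
VaR = 1.282 × 1.303% = 1.670%; on $60,000,000 that is $1,002,000.

$1,000,000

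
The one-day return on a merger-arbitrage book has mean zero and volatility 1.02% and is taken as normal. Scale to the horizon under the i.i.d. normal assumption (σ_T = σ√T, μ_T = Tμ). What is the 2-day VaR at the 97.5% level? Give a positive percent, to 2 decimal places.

2.83%

At 97.5%, z = 1.960.
σ_{2d} = 1.02% × √2 = 1.442%.
VaR = 1.960 × 1.442% = 2.826%.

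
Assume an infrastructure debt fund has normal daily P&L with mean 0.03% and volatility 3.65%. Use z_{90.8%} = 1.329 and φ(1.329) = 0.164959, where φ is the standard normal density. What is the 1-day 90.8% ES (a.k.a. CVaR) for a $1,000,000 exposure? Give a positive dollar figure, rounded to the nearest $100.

Tail multiplier: φ(z)/(1−α) = 0.164959 / 0.092 = 1.793.
ES = −(0.03%) + 3.65% × 1.793 = 6.514%.
On $1,000,000: 0.06514 × $1,000,000 = $65,140.

$65,100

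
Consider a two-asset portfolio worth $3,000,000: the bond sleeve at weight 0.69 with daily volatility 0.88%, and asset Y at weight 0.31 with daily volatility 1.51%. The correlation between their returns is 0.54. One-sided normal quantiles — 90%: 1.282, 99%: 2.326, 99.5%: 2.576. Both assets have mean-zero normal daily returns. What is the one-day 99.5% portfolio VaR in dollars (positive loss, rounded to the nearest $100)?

$73,100

σ_p² = 0.69²·0.88² + 0.31²·1.51² + 2·0.54·0.69·0.31·0.88·1.51 = 0.8948 (%²).
σ_p = √0.8948 = 0.946%.
VaR = 2.576 × 0.946% = 2.437%; on $3,000,000 that is $73,110.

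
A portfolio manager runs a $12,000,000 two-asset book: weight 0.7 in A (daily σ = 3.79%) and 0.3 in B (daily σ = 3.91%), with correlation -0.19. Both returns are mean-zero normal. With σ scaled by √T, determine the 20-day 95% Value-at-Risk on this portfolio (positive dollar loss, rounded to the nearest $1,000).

σ_p = √(0.7²·3.79² + 0.3²·3.91² + 2·-0.19·0.7·0.3·3.79·3.91) = 2.689%.
σ_{20d} = 2.689% × √20 = 12.026%.
z(95%) = 1.645.
VaR = 1.645 × 12.026% = 19.783%; on $12,000,000 that is $2,373,960.

$2,374,000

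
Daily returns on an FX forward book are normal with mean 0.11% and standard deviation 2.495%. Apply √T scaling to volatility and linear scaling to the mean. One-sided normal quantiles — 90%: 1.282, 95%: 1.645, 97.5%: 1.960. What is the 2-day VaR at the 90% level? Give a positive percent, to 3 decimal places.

4.303%

σ_{2d} = 2.495% × √2 = 3.528%; μ_{2d} = 2 × 0.11% = 0.220%.
VaR = −(0.220%) + 1.282 × 3.528% = 4.303%.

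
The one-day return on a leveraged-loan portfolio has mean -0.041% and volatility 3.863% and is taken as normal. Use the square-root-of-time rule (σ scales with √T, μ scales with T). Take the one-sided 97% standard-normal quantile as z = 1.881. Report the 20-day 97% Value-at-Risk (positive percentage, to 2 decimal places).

σ_{20d} = 3.863% × √20 = 17.276%; μ_{20d} = 20 × -0.041% = -0.820%.
VaR = −(-0.820%) + 1.881 × 17.276% = 33.316%.

33.32%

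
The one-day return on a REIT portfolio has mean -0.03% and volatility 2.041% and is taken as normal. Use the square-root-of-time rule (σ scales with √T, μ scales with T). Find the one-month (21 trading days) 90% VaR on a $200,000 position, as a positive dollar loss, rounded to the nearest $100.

At 90%, z = 1.282.
σ_{21d} = 2.041% × √21 = 9.353%; μ_{21d} = 21 × -0.03% = -0.630%.
VaR = −(-0.630%) + 1.282 × 9.353% = 12.621%.
On $200,000: 0.12621 × $200,000 = $25,242.

$25,200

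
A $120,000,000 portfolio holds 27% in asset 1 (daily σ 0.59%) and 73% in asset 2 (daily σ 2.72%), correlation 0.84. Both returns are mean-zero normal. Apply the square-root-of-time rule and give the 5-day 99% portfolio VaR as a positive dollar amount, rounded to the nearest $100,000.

σ_p = √(0.27²·0.59² + 0.73²·2.72² + 2·0.84·0.27·0.73·0.59·2.72) = 2.121%.
σ_{5d} = 2.121% × √5 = 4.743%.
z(99%) = 2.326.
VaR = 2.326 × 4.743% = 11.032%; on $120,000,000 that is $13,238,400.

$13,200,000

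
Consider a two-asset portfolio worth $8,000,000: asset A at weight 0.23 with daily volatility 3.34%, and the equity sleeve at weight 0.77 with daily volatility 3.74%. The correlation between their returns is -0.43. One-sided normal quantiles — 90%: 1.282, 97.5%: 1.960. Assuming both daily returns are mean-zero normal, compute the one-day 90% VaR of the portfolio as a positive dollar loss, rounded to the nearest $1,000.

σ_p² = 0.23²·3.34² + 0.77²·3.74² + 2·-0.43·0.23·0.77·3.34·3.74 = 6.9808 (%²).
σ_p = √6.9808 = 2.642%.
VaR = 1.282 × 2.642% = 3.387%; on $8,000,000 that is $270,960.

$271,000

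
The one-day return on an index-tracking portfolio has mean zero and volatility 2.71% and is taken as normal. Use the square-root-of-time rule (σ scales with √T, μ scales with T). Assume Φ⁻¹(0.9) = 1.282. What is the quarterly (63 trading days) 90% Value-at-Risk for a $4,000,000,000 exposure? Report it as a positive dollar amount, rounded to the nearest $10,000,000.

$1,100,000,000

σ_{63d} = 2.71% × √63 = 21.510%.
VaR = 1.282 × 21.510% = 27.576%.
On $4,000,000,000: 0.27576 × $4,000,000,000 = $1,103,040,000.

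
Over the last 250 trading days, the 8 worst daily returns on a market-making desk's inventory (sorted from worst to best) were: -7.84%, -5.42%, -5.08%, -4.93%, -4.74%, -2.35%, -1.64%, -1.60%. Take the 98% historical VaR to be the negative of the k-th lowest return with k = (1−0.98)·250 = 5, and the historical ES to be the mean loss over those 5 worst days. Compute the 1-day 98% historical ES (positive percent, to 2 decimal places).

The 5 worst returns sum to -28.01%.
ES = −(-28.01%) / 5 = 5.602% ≈ 5.60%.

5.60%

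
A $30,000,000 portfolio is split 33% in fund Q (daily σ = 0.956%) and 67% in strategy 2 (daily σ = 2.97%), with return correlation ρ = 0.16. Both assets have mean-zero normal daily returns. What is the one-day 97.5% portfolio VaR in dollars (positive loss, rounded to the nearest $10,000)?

σ_p² = 0.33²·0.956² + 0.67²·2.97² + 2·0.16·0.33·0.67·0.956·2.97 = 4.2601 (%²).
σ_p = √4.2601 = 2.064%.
At 97.5%, z = 1.960.
VaR = 1.960 × 2.064% = 4.045%; on $30,000,000 that is $1,213,500.

$1,210,000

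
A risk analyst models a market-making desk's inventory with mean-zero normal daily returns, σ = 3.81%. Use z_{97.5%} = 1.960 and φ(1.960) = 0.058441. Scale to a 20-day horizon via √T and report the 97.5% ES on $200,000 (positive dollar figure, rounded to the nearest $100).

σ_{20d} = 3.81% × √20 = 17.039%.
ES multiplier = φ(z)/(1−α) = 0.058441/0.025 = 2.338.
ES = 17.039% × 2.338 = 39.837%; on $200,000: $79,674.

$79,700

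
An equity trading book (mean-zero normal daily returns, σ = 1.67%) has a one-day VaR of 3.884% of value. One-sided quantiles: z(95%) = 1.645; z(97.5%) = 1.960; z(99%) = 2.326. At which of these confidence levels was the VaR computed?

99%

Implied z = VaR/σ = 3.884 / 1.67 = 2.326.
This matches z(99%) = 2.326.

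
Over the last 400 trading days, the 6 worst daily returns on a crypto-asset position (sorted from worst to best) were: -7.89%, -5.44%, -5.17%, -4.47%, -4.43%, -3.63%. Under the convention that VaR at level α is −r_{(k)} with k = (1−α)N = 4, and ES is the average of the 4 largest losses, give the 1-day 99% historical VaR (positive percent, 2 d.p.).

4.47%

k = 4; the 4th lowest return is -4.47%, so VaR = 4.47%.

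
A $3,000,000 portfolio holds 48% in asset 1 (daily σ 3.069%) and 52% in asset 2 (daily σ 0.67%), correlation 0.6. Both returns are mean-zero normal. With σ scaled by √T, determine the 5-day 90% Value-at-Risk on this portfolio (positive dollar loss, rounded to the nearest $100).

σ_p = √(0.48²·3.069² + 0.52²·0.67² + 2·0.6·0.48·0.52·3.069·0.67) = 1.705%.
σ_{5d} = 1.705% × √5 = 3.812%.
z(90%) = 1.282.
VaR = 1.282 × 3.812% = 4.887%; on $3,000,000 that is $146,610.

$146,600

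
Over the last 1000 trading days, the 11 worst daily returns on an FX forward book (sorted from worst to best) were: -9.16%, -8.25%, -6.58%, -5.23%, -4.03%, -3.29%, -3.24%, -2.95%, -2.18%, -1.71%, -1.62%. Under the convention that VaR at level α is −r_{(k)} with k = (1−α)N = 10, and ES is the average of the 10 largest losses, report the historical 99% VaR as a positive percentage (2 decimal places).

1.71%

k = 10; the 10th lowest return is -1.71%, so VaR = 1.71%.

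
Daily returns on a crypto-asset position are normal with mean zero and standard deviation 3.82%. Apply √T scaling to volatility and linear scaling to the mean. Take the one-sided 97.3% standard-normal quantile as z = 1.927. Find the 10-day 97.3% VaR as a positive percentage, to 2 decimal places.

σ_{10d} = 3.82% × √10 = 12.080%.
VaR = 1.927 × 12.080% = 23.278%.

23.28%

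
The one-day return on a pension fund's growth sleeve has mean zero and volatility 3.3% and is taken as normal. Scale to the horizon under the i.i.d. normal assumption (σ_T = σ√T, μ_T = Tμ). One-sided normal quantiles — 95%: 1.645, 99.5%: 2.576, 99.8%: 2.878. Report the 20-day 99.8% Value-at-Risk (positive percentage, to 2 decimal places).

42.47%

σ_{20d} = 3.3% × √20 = 14.758%.
VaR = 2.878 × 14.758% = 42.474%.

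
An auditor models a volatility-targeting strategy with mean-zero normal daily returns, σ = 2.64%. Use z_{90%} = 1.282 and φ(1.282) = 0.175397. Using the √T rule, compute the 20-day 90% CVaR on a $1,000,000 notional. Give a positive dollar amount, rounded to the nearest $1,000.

$207,000

σ_{20d} = 2.64% × √20 = 11.806%.
ES multiplier = φ(z)/(1−α) = 0.175397/0.1 = 1.754.
ES = 11.806% × 1.754 = 20.708%; on $1,000,000: $207,080.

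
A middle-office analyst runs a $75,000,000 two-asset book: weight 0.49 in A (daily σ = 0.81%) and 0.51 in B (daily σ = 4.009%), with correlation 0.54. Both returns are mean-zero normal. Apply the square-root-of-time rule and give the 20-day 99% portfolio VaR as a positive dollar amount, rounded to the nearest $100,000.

σ_p = √(0.49²·0.81² + 0.51²·4.009² + 2·0.54·0.49·0.51·0.81·4.009) = 2.283%.
σ_{20d} = 2.283% × √20 = 10.210%.
z(99%) = 2.326.
VaR = 2.326 × 10.210% = 23.748%; on $75,000,000 that is $17,811,000.

$17,800,000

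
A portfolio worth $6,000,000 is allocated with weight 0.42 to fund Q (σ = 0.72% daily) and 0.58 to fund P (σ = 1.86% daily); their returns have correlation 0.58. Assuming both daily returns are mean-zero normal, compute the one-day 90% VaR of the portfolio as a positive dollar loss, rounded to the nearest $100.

$98,300

σ_p² = 0.42²·0.72² + 0.58²·1.86² + 2·0.58·0.42·0.58·0.72·1.86 = 1.6337 (%²).
σ_p = √1.6337 = 1.278%.
At 90%, z = 1.282.
VaR = 1.282 × 1.278% = 1.638%; on $6,000,000 that is $98,280.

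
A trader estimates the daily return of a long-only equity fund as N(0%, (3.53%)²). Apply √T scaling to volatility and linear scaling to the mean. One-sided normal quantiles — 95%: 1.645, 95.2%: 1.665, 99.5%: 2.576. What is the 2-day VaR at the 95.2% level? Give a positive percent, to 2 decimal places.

8.31%

σ_{2d} = 3.53% × √2 = 4.992%.
VaR = 1.665 × 4.992% = 8.312%.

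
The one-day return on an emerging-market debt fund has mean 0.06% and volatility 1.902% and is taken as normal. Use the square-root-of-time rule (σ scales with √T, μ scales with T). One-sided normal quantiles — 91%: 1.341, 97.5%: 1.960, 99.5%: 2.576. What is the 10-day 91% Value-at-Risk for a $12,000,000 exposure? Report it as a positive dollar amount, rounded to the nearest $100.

σ_{10d} = 1.902% × √10 = 6.015%; μ_{10d} = 10 × 0.06% = 0.600%.
VaR = −(0.600%) + 1.341 × 6.015% = 7.466%.
On $12,000,000: 0.07466 × $12,000,000 = $895,920.

$895,900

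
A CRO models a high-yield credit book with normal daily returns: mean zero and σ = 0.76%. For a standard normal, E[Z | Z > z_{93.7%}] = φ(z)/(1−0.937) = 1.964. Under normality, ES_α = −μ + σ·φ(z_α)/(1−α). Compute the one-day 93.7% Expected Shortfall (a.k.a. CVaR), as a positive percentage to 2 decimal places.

1.49%

ES = 0.76% × 1.964 = 1.493%.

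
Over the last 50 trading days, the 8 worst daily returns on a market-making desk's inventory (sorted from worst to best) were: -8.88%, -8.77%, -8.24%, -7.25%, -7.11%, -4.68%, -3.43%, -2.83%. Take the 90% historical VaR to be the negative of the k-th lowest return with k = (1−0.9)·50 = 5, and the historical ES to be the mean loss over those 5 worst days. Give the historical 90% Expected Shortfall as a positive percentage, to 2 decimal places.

The 5 worst returns sum to -40.25%.
ES = −(-40.25%) / 5 = 8.05%.

8.05%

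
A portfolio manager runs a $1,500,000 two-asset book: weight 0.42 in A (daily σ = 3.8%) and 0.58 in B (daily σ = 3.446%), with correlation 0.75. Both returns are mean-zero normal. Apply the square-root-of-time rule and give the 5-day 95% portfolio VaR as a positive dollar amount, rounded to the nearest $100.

σ_p = √(0.42²·3.8² + 0.58²·3.446² + 2·0.75·0.42·0.58·3.8·3.446) = 3.366%.
σ_{5d} = 3.366% × √5 = 7.527%.
z(95%) = 1.645.
VaR = 1.645 × 7.527% = 12.382%; on $1,500,000 that is $185,730.

$185,700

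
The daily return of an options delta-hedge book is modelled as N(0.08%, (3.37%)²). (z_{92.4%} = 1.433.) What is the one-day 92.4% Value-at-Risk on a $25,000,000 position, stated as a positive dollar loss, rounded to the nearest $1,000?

$1,187,000

VaR = −μ + z·σ = −(0.08%) + 1.433 × 3.37% = 4.749%.
On $25,000,000: 0.04749 × $25,000,000 = $1,187,250.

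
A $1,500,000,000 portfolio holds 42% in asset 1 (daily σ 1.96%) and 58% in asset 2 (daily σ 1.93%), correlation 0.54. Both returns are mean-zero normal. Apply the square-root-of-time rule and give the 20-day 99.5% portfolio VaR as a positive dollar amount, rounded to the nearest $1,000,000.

σ_p = √(0.42²·1.96² + 0.58²·1.93² + 2·0.54·0.42·0.58·1.96·1.93) = 1.711%.
σ_{20d} = 1.711% × √20 = 7.652%.
z(99.5%) = 2.576.
VaR = 2.576 × 7.652% = 19.712%; on $1,500,000,000 that is $295,680,000.

$296,000,000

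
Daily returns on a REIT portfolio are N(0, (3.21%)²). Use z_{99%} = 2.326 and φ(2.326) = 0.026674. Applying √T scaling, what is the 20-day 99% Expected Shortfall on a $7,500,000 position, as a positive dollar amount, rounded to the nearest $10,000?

σ_{20d} = 3.21% × √20 = 14.356%.
ES multiplier = φ(z)/(1−α) = 0.026674/0.01 = 2.667.
ES = 14.356% × 2.667 = 38.287%; on $7,500,000: $2,871,525.

$2,870,000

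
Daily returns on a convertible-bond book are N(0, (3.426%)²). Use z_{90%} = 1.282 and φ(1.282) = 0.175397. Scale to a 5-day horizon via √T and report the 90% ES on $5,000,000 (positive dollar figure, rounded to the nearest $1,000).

$672,000

σ_{5d} = 3.426% × √5 = 7.661%.
ES multiplier = φ(z)/(1−α) = 0.175397/0.1 = 1.754.
ES = 7.661% × 1.754 = 13.437%; on $5,000,000: $671,850.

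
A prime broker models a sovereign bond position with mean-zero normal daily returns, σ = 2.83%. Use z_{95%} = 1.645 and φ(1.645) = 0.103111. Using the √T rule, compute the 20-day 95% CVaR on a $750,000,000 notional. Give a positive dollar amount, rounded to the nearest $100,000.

σ_{20d} = 2.83% × √20 = 12.656%.
ES multiplier = φ(z)/(1−α) = 0.103111/0.05 = 2.062.
ES = 12.656% × 2.062 = 26.097%; on $750,000,000: $195,727,500.

$195,700,000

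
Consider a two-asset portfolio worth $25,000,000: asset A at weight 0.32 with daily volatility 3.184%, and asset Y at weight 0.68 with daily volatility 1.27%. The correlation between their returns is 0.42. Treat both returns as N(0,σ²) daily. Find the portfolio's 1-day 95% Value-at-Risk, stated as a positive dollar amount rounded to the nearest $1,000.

σ_p² = 0.32²·3.184² + 0.68²·1.27² + 2·0.42·0.32·0.68·3.184·1.27 = 2.5230 (%²).
σ_p = √2.5230 = 1.588%.
At 95%, z = 1.645.
VaR = 1.645 × 1.588% = 2.612%; on $25,000,000 that is $653,000.

$653,000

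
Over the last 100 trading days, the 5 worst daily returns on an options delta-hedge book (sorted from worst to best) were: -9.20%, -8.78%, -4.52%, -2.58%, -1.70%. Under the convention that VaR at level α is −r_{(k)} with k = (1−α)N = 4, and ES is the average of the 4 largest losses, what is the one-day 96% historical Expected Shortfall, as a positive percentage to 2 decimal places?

6.27%

The 4 worst returns sum to -25.08%.
ES = −(-25.08%) / 4 = 6.27%.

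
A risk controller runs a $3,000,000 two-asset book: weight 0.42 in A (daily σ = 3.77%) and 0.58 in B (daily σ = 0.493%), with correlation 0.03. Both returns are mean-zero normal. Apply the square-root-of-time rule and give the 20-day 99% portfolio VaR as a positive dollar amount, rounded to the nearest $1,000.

σ_p = √(0.42²·3.77² + 0.58²·0.493² + 2·0.03·0.42·0.58·3.77·0.493) = 1.617%.
σ_{20d} = 1.617% × √20 = 7.231%.
z(99%) = 2.326.
VaR = 2.326 × 7.231% = 16.819%; on $3,000,000 that is $504,570.

$505,000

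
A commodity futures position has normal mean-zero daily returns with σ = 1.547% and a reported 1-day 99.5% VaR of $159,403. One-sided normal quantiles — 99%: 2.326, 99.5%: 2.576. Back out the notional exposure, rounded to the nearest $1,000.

$4,000,000

VaR as a fraction of value: z·σ = 2.576 × 1.547% = 3.98507%.
Position = $159,403 / 0.0398507 = $4,000,003.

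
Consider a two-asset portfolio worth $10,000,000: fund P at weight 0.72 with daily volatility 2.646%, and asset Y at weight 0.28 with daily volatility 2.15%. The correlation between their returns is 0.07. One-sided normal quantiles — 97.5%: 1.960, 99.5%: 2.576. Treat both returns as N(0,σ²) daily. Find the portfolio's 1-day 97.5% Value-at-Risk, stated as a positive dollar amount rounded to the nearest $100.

σ_p² = 0.72²·2.646² + 0.28²·2.15² + 2·0.07·0.72·0.28·2.646·2.15 = 4.1524 (%²).
σ_p = √4.1524 = 2.038%.
VaR = 1.960 × 2.038% = 3.994%; on $10,000,000 that is $399,400.

$399,400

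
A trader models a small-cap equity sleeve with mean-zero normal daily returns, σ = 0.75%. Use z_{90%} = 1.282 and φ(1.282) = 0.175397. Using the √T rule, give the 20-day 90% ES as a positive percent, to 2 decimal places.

5.88%

σ_{20d} = 0.75% × √20 = 3.354%.
ES multiplier = φ(z)/(1−α) = 0.175397/0.1 = 1.754.
ES = 3.354% × 1.754 = 5.883%.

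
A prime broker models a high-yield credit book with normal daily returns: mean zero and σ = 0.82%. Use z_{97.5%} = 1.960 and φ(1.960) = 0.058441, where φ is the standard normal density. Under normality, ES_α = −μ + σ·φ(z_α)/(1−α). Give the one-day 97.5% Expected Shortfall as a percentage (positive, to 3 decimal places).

1.917%

Tail multiplier: φ(z)/(1−α) = 0.058441 / 0.025 = 2.338.
ES = 0.82% × 2.338 = 1.917%.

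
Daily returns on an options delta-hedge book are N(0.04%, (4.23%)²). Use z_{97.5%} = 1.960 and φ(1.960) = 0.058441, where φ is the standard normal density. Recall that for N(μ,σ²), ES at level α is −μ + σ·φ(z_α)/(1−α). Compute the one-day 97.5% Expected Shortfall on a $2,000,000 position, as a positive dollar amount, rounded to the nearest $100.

$197,000

Tail multiplier: φ(z)/(1−α) = 0.058441 / 0.025 = 2.338.
ES = −(0.04%) + 4.23% × 2.338 = 9.850%.
On $2,000,000: 0.09850 × $2,000,000 = $197,000.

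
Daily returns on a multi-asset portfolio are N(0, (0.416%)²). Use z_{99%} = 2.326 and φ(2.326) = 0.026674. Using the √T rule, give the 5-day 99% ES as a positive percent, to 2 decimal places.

2.48%

σ_{5d} = 0.416% × √5 = 0.930%.
ES multiplier = φ(z)/(1−α) = 0.026674/0.01 = 2.667.
ES = 0.930% × 2.667 = 2.480%.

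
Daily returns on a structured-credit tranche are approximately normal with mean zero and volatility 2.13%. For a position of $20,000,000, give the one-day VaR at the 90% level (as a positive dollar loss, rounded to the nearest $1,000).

At 90% one-sided, z = 1.282.
VaR = z·σ = 1.282 × 2.13% = 2.731%.
On $20,000,000: 0.02731 × $20,000,000 = $546,200.

$546,000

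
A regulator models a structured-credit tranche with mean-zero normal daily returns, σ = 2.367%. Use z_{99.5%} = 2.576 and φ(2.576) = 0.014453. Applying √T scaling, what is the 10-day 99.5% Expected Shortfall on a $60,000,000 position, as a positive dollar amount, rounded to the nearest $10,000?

σ_{10d} = 2.367% × √10 = 7.485%.
ES multiplier = φ(z)/(1−α) = 0.014453/0.005 = 2.891.
ES = 7.485% × 2.891 = 21.639%; on $60,000,000: $12,983,400.

$12,980,000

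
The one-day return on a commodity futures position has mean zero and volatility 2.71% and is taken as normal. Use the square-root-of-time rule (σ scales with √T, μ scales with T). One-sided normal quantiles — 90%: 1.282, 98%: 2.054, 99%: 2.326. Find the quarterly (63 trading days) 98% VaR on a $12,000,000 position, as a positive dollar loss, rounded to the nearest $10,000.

σ_{63d} = 2.71% × √63 = 21.510%.
VaR = 2.054 × 21.510% = 44.182%.
On $12,000,000: 0.44182 × $12,000,000 = $5,301,840.

$5,300,000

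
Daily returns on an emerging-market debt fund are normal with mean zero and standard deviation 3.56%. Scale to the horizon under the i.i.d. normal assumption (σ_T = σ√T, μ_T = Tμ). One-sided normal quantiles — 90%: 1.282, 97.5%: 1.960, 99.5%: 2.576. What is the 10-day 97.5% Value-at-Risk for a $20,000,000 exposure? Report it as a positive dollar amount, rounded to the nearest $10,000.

σ_{10d} = 3.56% × √10 = 11.258%.
VaR = 1.960 × 11.258% = 22.066%.
On $20,000,000: 0.22066 × $20,000,000 = $4,413,200.

$4,410,000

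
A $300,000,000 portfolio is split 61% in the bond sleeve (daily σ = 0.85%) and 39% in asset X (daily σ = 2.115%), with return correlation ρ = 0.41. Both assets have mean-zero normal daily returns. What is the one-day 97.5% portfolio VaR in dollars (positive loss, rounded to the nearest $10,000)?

σ_p² = 0.61²·0.85² + 0.39²·2.115² + 2·0.41·0.61·0.39·0.85·2.115 = 1.2999 (%²).
σ_p = √1.2999 = 1.140%.
At 97.5%, z = 1.960.
VaR = 1.960 × 1.140% = 2.234%; on $300,000,000 that is $6,702,000.

$6,700,000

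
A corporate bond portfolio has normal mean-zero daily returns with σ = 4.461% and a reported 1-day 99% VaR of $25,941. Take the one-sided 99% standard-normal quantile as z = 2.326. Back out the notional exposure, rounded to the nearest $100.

VaR as a fraction of value: z·σ = 2.326 × 4.461% = 10.3763%.
Position = $25,941 / 0.103763 = $250,003.

$250,000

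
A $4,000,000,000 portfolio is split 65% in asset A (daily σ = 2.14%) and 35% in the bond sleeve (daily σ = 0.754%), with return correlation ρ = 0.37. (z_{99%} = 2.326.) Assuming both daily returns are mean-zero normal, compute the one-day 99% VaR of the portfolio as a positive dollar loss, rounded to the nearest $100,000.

$140,400,000

σ_p² = 0.65²·2.14² + 0.35²·0.754² + 2·0.37·0.65·0.35·2.14·0.754 = 2.2762 (%²).
σ_p = √2.2762 = 1.509%.
VaR = 2.326 × 1.509% = 3.510%; on $4,000,000,000 that is $140,400,000.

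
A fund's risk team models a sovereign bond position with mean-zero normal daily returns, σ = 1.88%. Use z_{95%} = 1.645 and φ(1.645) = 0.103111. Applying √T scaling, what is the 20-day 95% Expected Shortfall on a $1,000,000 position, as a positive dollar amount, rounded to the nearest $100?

$173,400

σ_{20d} = 1.88% × √20 = 8.408%.
ES multiplier = φ(z)/(1−α) = 0.103111/0.05 = 2.062.
ES = 8.408% × 2.062 = 17.337%; on $1,000,000: $173,370.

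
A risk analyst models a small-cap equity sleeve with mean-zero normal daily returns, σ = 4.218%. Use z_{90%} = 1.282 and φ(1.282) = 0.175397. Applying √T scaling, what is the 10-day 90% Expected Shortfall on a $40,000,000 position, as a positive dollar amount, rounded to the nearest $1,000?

$9,358,000

σ_{10d} = 4.218% × √10 = 13.338%.
ES multiplier = φ(z)/(1−α) = 0.175397/0.1 = 1.754.
ES = 13.338% × 1.754 = 23.395%; on $40,000,000: $9,358,000.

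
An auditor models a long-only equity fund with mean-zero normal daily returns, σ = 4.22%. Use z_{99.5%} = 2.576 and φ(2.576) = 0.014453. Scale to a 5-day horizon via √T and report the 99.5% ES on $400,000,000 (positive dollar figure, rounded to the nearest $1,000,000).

$109,000,000

σ_{5d} = 4.22% × √5 = 9.436%.
ES multiplier = φ(z)/(1−α) = 0.014453/0.005 = 2.891.
ES = 9.436% × 2.891 = 27.279%; on $400,000,000: $109,116,000.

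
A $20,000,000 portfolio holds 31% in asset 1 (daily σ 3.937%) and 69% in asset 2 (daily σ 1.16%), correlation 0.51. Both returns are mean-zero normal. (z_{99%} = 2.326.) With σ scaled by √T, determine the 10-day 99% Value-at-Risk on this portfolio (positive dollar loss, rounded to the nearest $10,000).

σ_p = √(0.31²·3.937² + 0.69²·1.16² + 2·0.51·0.31·0.69·3.937·1.16) = 1.768%.
σ_{10d} = 1.768% × √10 = 5.591%.
VaR = 2.326 × 5.591% = 13.005%; on $20,000,000 that is $2,601,000.

$2,600,000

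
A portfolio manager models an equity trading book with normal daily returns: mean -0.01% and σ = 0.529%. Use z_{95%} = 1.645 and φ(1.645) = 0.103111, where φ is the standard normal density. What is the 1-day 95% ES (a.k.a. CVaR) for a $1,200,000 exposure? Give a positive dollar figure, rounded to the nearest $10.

$13,210

Tail multiplier: φ(z)/(1−α) = 0.103111 / 0.05 = 2.062.
ES = −(-0.01%) + 0.529% × 2.062 = 1.101%.
On $1,200,000: 0.01101 × $1,200,000 = $13,212.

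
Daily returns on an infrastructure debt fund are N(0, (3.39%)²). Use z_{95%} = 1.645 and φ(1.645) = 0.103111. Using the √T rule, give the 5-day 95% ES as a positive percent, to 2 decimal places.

15.63%

σ_{5d} = 3.39% × √5 = 7.580%.
ES multiplier = φ(z)/(1−α) = 0.103111/0.05 = 2.062.
ES = 7.580% × 2.062 = 15.630%.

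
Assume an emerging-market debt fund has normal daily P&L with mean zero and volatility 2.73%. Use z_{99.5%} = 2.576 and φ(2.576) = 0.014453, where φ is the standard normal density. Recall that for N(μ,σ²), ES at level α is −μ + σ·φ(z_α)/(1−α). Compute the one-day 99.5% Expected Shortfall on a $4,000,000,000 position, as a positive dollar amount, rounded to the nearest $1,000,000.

$316,000,000

Tail multiplier: φ(z)/(1−α) = 0.014453 / 0.005 = 2.891.
ES = 2.73% × 2.891 = 7.892%.
On $4,000,000,000: 0.07892 × $4,000,000,000 = $315,680,000.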